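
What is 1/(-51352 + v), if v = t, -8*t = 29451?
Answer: -8/440267 ≈ -1.8171e-5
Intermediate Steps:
t = -29451/8 (t = -1/8*29451 = -29451/8 ≈ -3681.4)
v = -29451/8 ≈ -3681.4
1/(-51352 + v) = 1/(-51352 - 29451/8) = 1/(-440267/8) = -8/440267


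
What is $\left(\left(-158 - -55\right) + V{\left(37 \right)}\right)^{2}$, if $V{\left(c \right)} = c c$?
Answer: $1602756$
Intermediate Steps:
$V{\left(c \right)} = c^{2}$
$\left(\left(-158 - -55\right) + V{\left(37 \right)}\right)^{2} = \left(\left(-158 - -55\right) + 37^{2}\right)^{2} = \left(\left(-158 + 55\right) + 1369\right)^{2} = \left(-103 + 1369\right)^{2} = 1266^{2} = 1602756$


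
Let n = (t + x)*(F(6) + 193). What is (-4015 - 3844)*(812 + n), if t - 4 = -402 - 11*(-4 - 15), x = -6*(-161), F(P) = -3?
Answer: -1166605678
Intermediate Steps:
x = 966
t = -189 (t = 4 + (-402 - 11*(-4 - 15)) = 4 + (-402 - 11*(-19)) = 4 + (-402 + 209) = 4 - 193 = -189)
n = 147630 (n = (-189 + 966)*(-3 + 193) = 777*190 = 147630)
(-4015 - 3844)*(812 + n) = (-4015 - 3844)*(812 + 147630) = -7859*148442 = -1166605678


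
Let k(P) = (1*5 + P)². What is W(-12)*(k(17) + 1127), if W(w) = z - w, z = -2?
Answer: 16110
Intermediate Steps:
W(w) = -2 - w
k(P) = (5 + P)²
W(-12)*(k(17) + 1127) = (-2 - 1*(-12))*((5 + 17)² + 1127) = (-2 + 12)*(22² + 1127) = 10*(484 + 1127) = 10*1611 = 16110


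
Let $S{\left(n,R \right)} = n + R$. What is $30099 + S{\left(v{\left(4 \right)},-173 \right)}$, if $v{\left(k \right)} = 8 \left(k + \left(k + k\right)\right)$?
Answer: $30022$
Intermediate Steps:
$v{\left(k \right)} = 24 k$ ($v{\left(k \right)} = 8 \left(k + 2 k\right) = 8 \cdot 3 k = 24 k$)
$S{\left(n,R \right)} = R + n$
$30099 + S{\left(v{\left(4 \right)},-173 \right)} = 30099 + \left(-173 + 24 \cdot 4\right) = 30099 + \left(-173 + 96\right) = 30099 - 77 = 30022$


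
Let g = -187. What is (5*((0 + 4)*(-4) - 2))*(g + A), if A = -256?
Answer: 39870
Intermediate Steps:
(5*((0 + 4)*(-4) - 2))*(g + A) = (5*((0 + 4)*(-4) - 2))*(-187 - 256) = (5*(4*(-4) - 2))*(-443) = (5*(-16 - 2))*(-443) = (5*(-18))*(-443) = -90*(-443) = 39870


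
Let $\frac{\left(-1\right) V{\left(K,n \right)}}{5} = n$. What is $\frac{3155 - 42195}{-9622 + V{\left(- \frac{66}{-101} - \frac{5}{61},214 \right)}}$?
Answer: $\frac{9760}{2673} \approx 3.6513$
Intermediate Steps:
$V{\left(K,n \right)} = - 5 n$
$\frac{3155 - 42195}{-9622 + V{\left(- \frac{66}{-101} - \frac{5}{61},214 \right)}} = \frac{3155 - 42195}{-9622 - 1070} = - \frac{39040}{-9622 - 1070} = - \frac{39040}{-10692} = \left(-39040\right) \left(- \frac{1}{10692}\right) = \frac{9760}{2673}$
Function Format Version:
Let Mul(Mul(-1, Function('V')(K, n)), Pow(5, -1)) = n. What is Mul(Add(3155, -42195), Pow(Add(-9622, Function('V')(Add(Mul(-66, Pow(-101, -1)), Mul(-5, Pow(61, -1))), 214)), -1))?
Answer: Rational(9760, 2673) ≈ 3.6513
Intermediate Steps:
Function('V')(K, n) = Mul(-5, n)
Mul(Add(3155, -42195), Pow(Add(-9622, Function('V')(Add(Mul(-66, Pow(-101, -1)), Mul(-5, Pow(61, -1))), 214)), -1)) = Mul(Add(3155, -42195), Pow(Add(-9622, Mul(-5, 214)), -1)) = Mul(-39040, Pow(Add(-9622, -1070), -1)) = Mul(-39040, Pow(-10692, -1)) = Mul(-39040, Rational(-1, 10692)) = Rational(9760, 2673)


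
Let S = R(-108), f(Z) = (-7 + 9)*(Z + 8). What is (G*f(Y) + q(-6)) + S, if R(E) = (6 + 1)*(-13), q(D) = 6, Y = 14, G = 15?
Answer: 575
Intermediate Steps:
f(Z) = 16 + 2*Z (f(Z) = 2*(8 + Z) = 16 + 2*Z)
R(E) = -91 (R(E) = 7*(-13) = -91)
S = -91
(G*f(Y) + q(-6)) + S = (15*(16 + 2*14) + 6) - 91 = (15*(16 + 28) + 6) - 91 = (15*44 + 6) - 91 = (660 + 6) - 91 = 666 - 91 = 575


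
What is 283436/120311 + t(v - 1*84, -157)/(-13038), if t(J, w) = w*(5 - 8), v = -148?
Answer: 1212924029/522871606 ≈ 2.3197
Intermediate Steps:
t(J, w) = -3*w (t(J, w) = w*(-3) = -3*w)
283436/120311 + t(v - 1*84, -157)/(-13038) = 283436/120311 - 3*(-157)/(-13038) = 283436*(1/120311) + 471*(-1/13038) = 283436/120311 - 157/4346 = 1212924029/522871606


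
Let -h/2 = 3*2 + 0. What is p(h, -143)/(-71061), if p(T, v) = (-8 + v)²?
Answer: -22801/71061 ≈ -0.32087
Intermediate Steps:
h = -12 (h = -2*(3*2 + 0) = -2*(6 + 0) = -2*6 = -12)
p(h, -143)/(-71061) = (-8 - 143)²/(-71061) = (-151)²*(-1/71061) = 22801*(-1/71061) = -22801/71061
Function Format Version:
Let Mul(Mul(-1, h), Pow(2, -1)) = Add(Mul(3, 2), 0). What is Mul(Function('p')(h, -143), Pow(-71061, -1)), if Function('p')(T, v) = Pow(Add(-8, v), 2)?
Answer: Rational(-22801, 71061) ≈ -0.32087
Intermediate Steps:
h = -12 (h = Mul(-2, Add(Mul(3, 2), 0)) = Mul(-2, Add(6, 0)) = Mul(-2, 6) = -12)
Mul(Function('p')(h, -143), Pow(-71061, -1)) = Mul(Pow(Add(-8, -143), 2), Pow(-71061, -1)) = Mul(Pow(-151, 2), Rational(-1, 71061)) = Mul(22801, Rational(-1, 71061)) = Rational(-22801, 71061)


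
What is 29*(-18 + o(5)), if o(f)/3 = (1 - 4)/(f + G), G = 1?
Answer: -1131/2 ≈ -565.50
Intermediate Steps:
o(f) = -9/(1 + f) (o(f) = 3*((1 - 4)/(f + 1)) = 3*(-3/(1 + f)) = -9/(1 + f))
29*(-18 + o(5)) = 29*(-18 - 9/(1 + 5)) = 29*(-18 - 9/6) = 29*(-18 - 9*1/6) = 29*(-18 - 3/2) = 29*(-39/2) = -1131/2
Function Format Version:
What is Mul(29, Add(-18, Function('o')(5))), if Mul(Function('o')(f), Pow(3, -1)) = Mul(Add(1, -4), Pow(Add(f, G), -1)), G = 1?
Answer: Rational(-1131, 2) ≈ -565.50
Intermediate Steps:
Function('o')(f) = Mul(-9, Pow(Add(1, f), -1)) (Function('o')(f) = Mul(3, Mul(Add(1, -4), Pow(Add(f, 1), -1))) = Mul(3, Mul(-3, Pow(Add(1, f), -1))) = Mul(-9, Pow(Add(1, f), -1)))
Mul(29, Add(-18, Function('o')(5))) = Mul(29, Add(-18, Mul(-9, Pow(Add(1, 5), -1)))) = Mul(29, Add(-18, Mul(-9, Pow(6, -1)))) = Mul(29, Add(-18, Mul(-9, Rational(1, 6)))) = Mul(29, Add(-18, Rational(-3, 2))) = Mul(29, Rational(-39, 2)) = Rational(-1131, 2)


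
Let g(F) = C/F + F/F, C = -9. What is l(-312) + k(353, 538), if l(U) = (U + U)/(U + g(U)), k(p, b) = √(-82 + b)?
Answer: 64896/32341 + 2*√114 ≈ 23.361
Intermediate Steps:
g(F) = 1 - 9/F (g(F) = -9/F + F/F = -9/F + 1 = 1 - 9/F)
l(U) = 2*U/(U + (-9 + U)/U) (l(U) = (U + U)/(U + (-9 + U)/U) = (2*U)/(U + (-9 + U)/U) = 2*U/(U + (-9 + U)/U))
l(-312) + k(353, 538) = 2*(-312)²/(-9 - 312 + (-312)²) + √(-82 + 538) = 2*97344/(-9 - 312 + 97344) + √456 = 2*97344/97023 + 2*√114 = 2*97344*(1/97023) + 2*√114 = 64896/32341 + 2*√114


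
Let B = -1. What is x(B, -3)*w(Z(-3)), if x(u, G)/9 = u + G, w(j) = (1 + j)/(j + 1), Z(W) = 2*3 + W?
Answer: -36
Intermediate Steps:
Z(W) = 6 + W
w(j) = 1 (w(j) = (1 + j)/(1 + j) = 1)
x(u, G) = 9*G + 9*u (x(u, G) = 9*(u + G) = 9*(G + u) = 9*G + 9*u)
x(B, -3)*w(Z(-3)) = (9*(-3) + 9*(-1))*1 = (-27 - 9)*1 = -36*1 = -36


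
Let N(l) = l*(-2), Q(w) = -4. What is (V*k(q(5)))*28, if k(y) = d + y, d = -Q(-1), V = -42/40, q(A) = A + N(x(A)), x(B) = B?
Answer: 147/5 ≈ 29.400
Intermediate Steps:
N(l) = -2*l
q(A) = -A (q(A) = A - 2*A = -A)
V = -21/20 (V = -42*1/40 = -21/20 ≈ -1.0500)
d = 4 (d = -1*(-4) = 4)
k(y) = 4 + y
(V*k(q(5)))*28 = -21*(4 - 1*5)/20*28 = -21*(4 - 5)/20*28 = -21/20*(-1)*28 = (21/20)*28 = 147/5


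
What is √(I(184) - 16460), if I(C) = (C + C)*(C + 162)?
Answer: 2*√27717 ≈ 332.97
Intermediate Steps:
I(C) = 2*C*(162 + C) (I(C) = (2*C)*(162 + C) = 2*C*(162 + C))
√(I(184) - 16460) = √(2*184*(162 + 184) - 16460) = √(2*184*346 - 16460) = √(127328 - 16460) = √110868 = 2*√27717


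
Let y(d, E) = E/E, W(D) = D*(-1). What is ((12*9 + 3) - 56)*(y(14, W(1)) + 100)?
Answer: 5555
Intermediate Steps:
W(D) = -D
y(d, E) = 1
((12*9 + 3) - 56)*(y(14, W(1)) + 100) = ((12*9 + 3) - 56)*(1 + 100) = ((108 + 3) - 56)*101 = (111 - 56)*101 = 55*101 = 5555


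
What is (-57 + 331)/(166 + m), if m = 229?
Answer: 274/395 ≈ 0.69367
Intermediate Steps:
(-57 + 331)/(166 + m) = (-57 + 331)/(166 + 229) = 274/395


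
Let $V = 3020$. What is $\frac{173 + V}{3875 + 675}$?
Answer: $\frac{3193}{4550} \approx 0.70176$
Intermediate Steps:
$\frac{173 + V}{3875 + 675} = \frac{173 + 3020}{3875 + 675} = \frac{3193}{4550}$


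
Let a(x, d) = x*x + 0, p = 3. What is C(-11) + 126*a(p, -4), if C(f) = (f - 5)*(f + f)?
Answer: 1486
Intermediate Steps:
a(x, d) = x² (a(x, d) = x² + 0 = x²)
C(f) = 2*f*(-5 + f) (C(f) = (-5 + f)*(2*f) = 2*f*(-5 + f))
C(-11) + 126*a(p, -4) = 2*(-11)*(-5 - 11) + 126*3² = 2*(-11)*(-16) + 126*9 = 352 + 1134 = 1486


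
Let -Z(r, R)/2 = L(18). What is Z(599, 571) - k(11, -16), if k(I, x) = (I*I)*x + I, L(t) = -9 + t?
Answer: 1907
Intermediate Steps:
k(I, x) = I + x*I**2 (k(I, x) = I**2*x + I = x*I**2 + I = I + x*I**2)
Z(r, R) = -18 (Z(r, R) = -2*(-9 + 18) = -2*9 = -18)
Z(599, 571) - k(11, -16) = -18 - 11*(1 + 11*(-16)) = -18 - 11*(1 - 176) = -18 - 11*(-175) = -18 - 1*(-1925) = -18 + 1925 = 1907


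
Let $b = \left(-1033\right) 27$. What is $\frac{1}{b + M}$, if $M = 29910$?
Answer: $\frac{1}{2019} \approx 0.0004953$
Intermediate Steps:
$b = -27891$
$\frac{1}{b + M} = \frac{1}{-27891 + 29910} = \frac{1}{2019}$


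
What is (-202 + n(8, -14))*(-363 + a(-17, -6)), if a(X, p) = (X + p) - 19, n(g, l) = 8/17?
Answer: 1387530/17 ≈ 81619.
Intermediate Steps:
n(g, l) = 8/17 (n(g, l) = 8*(1/17) = 8/17)
a(X, p) = -19 + X + p
(-202 + n(8, -14))*(-363 + a(-17, -6)) = (-202 + 8/17)*(-363 + (-19 - 17 - 6)) = -3426*(-363 - 42)/17 = -3426/17*(-405) = 1387530/17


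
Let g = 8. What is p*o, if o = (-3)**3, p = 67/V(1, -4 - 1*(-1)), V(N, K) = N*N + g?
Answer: -201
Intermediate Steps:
V(N, K) = 8 + N**2 (V(N, K) = N*N + 8 = N**2 + 8 = 8 + N**2)
p = 67/9 (p = 67/(8 + 1**2) = 67/(8 + 1) = 67/9 ≈ 7.4444)
o = -27
p*o = (67/9)*(-27) = -201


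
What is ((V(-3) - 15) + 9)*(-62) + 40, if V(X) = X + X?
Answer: 784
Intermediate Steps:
V(X) = 2*X
((V(-3) - 15) + 9)*(-62) + 40 = ((2*(-3) - 15) + 9)*(-62) + 40 = ((-6 - 15) + 9)*(-62) + 40 = (-21 + 9)*(-62) + 40 = -12*(-62) + 40 = 744 + 40 = 784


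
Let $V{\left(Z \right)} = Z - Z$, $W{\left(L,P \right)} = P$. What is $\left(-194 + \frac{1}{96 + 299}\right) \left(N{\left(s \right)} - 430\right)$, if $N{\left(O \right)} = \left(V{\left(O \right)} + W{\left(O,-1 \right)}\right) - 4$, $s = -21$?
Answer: $\frac{6666723}{79} \approx 84389.0$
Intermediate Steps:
$V{\left(Z \right)} = 0$
$N{\left(O \right)} = -5$ ($N{\left(O \right)} = \left(0 - 1\right) - 4 = -1 - 4 = -5$)
$\left(-194 + \frac{1}{96 + 299}\right) \left(N{\left(s \right)} - 430\right) = \left(-194 + \frac{1}{96 + 299}\right) \left(-5 - 430\right) = \left(-194 + \frac{1}{395}\right) \left(-435\right) = \left(- \frac{76629}{395}\right) \left(-435\right) = \frac{6666723}{79}$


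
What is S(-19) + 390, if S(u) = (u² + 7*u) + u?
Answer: 599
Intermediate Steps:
S(u) = u² + 8*u
S(-19) + 390 = -19*(8 - 19) + 390 = -19*(-11) + 390 = 209 + 390 = 599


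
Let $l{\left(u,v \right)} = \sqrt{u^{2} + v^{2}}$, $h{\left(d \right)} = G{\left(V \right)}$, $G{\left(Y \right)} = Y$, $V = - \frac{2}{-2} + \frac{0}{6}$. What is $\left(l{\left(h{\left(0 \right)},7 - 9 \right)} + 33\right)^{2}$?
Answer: $\left(33 + \sqrt{5}\right)^{2} \approx 1241.6$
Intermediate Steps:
$V = 1$ ($V = \left(-2\right) \left(- \frac{1}{2}\right) + 0 \cdot \frac{1}{6} = 1 + 0 = 1$)
$h{\left(d \right)} = 1$
$\left(l{\left(h{\left(0 \right)},7 - 9 \right)} + 33\right)^{2} = \left(\sqrt{1^{2} + \left(7 - 9\right)^{2}} + 33\right)^{2} = \left(\sqrt{1 + \left(7 - 9\right)^{2}} + 33\right)^{2} = \left(\sqrt{1 + \left(-2\right)^{2}} + 33\right)^{2} = \left(\sqrt{1 + 4} + 33\right)^{2} = \left(\sqrt{5} + 33\right)^{2} = \left(33 + \sqrt{5}\right)^{2}$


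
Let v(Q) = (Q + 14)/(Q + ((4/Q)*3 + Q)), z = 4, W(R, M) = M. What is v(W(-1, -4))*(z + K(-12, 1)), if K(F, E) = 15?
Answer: -190/11 ≈ -17.273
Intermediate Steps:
v(Q) = (14 + Q)/(2*Q + 12/Q) (v(Q) = (14 + Q)/(Q + (12/Q + Q)) = (14 + Q)/(Q + (Q + 12/Q)) = (14 + Q)/(2*Q + 12/Q))
v(W(-1, -4))*(z + K(-12, 1)) = ((½)*(-4)*(14 - 4)/(6 + (-4)²))*(4 + 15) = ((½)*(-4)*10/(6 + 16))*19 = ((½)*(-4)*10/22)*19 = ((½)*(-4)*(1/22)*10)*19 = -10/11*19 = -190/11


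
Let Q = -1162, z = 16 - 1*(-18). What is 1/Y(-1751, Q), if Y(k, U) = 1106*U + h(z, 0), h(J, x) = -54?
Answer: -1/1285226 ≈ -7.7807e-7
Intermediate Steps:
z = 34 (z = 16 + 18 = 34)
Y(k, U) = -54 + 1106*U (Y(k, U) = 1106*U - 54 = -54 + 1106*U)
1/Y(-1751, Q) = 1/(-54 + 1106*(-1162)) = 1/(-54 - 1285172) = 1/(-1285226) = -1/1285226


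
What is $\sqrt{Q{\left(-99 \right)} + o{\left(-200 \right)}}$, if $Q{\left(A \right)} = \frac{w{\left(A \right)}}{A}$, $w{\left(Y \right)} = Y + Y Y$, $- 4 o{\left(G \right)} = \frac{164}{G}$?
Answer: $\frac{i \sqrt{39118}}{20} \approx 9.8891 i$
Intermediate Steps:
$o{\left(G \right)} = - \frac{41}{G}$ ($o{\left(G \right)} = - \frac{164 \frac{1}{G}}{4} = - \frac{41}{G}$)
$w{\left(Y \right)} = Y + Y^{2}$
$Q{\left(A \right)} = 1 + A$ ($Q{\left(A \right)} = \frac{A \left(1 + A\right)}{A} = 1 + A$)
$\sqrt{Q{\left(-99 \right)} + o{\left(-200 \right)}} = \sqrt{\left(1 - 99\right) - \frac{41}{-200}} = \sqrt{-98 - - \frac{41}{200}} = \sqrt{-98 + \frac{41}{200}} = \sqrt{- \frac{19559}{200}} = \frac{i \sqrt{39118}}{20}$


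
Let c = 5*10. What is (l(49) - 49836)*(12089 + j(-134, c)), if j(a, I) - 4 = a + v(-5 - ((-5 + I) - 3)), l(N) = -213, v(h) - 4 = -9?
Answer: -598285746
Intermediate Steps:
c = 50
v(h) = -5 (v(h) = 4 - 9 = -5)
j(a, I) = -1 + a (j(a, I) = 4 + (a - 5) = 4 + (-5 + a) = -1 + a)
(l(49) - 49836)*(12089 + j(-134, c)) = (-213 - 49836)*(12089 + (-1 - 134)) = -50049*(12089 - 135) = -50049*11954 = -598285746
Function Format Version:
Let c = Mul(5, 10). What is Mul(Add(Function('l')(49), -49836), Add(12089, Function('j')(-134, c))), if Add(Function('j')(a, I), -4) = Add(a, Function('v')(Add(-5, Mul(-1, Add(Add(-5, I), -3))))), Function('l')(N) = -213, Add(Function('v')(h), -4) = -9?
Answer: -598285746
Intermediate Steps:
c = 50
Function('v')(h) = -5 (Function('v')(h) = Add(4, -9) = -5)
Function('j')(a, I) = Add(-1, a) (Function('j')(a, I) = Add(4, Add(a, -5)) = Add(4, Add(-5, a)) = Add(-1, a))
Mul(Add(Function('l')(49), -49836), Add(12089, Function('j')(-134, c))) = Mul(Add(-213, -49836), Add(12089, Add(-1, -134))) = Mul(-50049, Add(12089, -135)) = Mul(-50049, 11954) = -598285746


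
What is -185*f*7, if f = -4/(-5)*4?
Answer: -4144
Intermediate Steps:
f = 16/5 (f = -4*(-⅕)*4 = (⅘)*4 = 16/5 ≈ 3.2000)
-185*f*7 = -592*7 = -185*112/5 = -4144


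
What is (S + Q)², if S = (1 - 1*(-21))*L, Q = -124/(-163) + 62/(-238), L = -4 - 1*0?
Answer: 2880599856289/376243609 ≈ 7656.2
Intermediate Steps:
L = -4 (L = -4 + 0 = -4)
Q = 9703/19397 (Q = -124*(-1/163) + 62*(-1/238) = 124/163 - 31/119 = 9703/19397 ≈ 0.50023)
S = -88 (S = (1 - 1*(-21))*(-4) = (1 + 21)*(-4) = 22*(-4) = -88)
(S + Q)² = (-88 + 9703/19397)² = (-1697233/19397)² = 2880599856289/376243609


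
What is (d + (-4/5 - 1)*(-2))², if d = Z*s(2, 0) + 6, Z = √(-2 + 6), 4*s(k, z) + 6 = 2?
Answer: 1444/25 ≈ 57.760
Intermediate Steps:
s(k, z) = -1 (s(k, z) = -3/2 + (¼)*2 = -3/2 + ½ = -1)
Z = 2 (Z = √4 = 2)
d = 4 (d = 2*(-1) + 6 = -2 + 6 = 4)
(d + (-4/5 - 1)*(-2))² = (4 + (-4/5 - 1)*(-2))² = (4 + (-4*⅕ - 1)*(-2))² = (4 + (-⅘ - 1)*(-2))² = (4 - 9/5*(-2))² = (4 + 18/5)² = (38/5)² = 1444/25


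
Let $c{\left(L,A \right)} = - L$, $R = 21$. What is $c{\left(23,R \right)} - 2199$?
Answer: $-2222$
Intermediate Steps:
$c{\left(23,R \right)} - 2199 = \left(-1\right) 23 - 2199 = -23 - 2199 = -2222$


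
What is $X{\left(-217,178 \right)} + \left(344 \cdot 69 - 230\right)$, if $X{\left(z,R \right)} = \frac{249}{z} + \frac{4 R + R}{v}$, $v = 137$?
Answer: $\frac{698968891}{29729} \approx 23511.0$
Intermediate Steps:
$X{\left(z,R \right)} = \frac{249}{z} + \frac{5 R}{137}$ ($X{\left(z,R \right)} = \frac{249}{z} + \frac{4 R + R}{137} = \frac{249}{z} + 5 R \frac{1}{137} = \frac{249}{z} + \frac{5 R}{137}$)
$X{\left(-217,178 \right)} + \left(344 \cdot 69 - 230\right) = \left(\frac{249}{-217} + \frac{5}{137} \cdot 178\right) + \left(344 \cdot 69 - 230\right) = \left(249 \left(- \frac{1}{217}\right) + \frac{890}{137}\right) + \left(23736 - 230\right) = \left(- \frac{249}{217} + \frac{890}{137}\right) + 23506 = \frac{159017}{29729} + 23506 = \frac{698968891}{29729}$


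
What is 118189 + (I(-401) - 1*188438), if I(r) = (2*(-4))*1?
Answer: -70257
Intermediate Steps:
I(r) = -8 (I(r) = -8*1 = -8)
118189 + (I(-401) - 1*188438) = 118189 + (-8 - 1*188438) = 118189 + (-8 - 188438) = 118189 - 188446 = -70257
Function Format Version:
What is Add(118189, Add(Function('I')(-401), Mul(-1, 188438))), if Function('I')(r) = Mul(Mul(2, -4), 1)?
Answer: -70257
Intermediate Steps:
Function('I')(r) = -8 (Function('I')(r) = Mul(-8, 1) = -8)
Add(118189, Add(Function('I')(-401), Mul(-1, 188438))) = Add(118189, Add(-8, Mul(-1, 188438))) = Add(118189, Add(-8, -188438)) = Add(118189, -188446) = -70257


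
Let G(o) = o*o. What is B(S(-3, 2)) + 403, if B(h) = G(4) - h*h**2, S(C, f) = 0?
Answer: 419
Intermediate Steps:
G(o) = o**2
B(h) = 16 - h**3 (B(h) = 4**2 - h*h**2 = 16 - h**3)
B(S(-3, 2)) + 403 = (16 - 1*0**3) + 403 = (16 - 1*0) + 403 = (16 + 0) + 403 = 16 + 403 = 419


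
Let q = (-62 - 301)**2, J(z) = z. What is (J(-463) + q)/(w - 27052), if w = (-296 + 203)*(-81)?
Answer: -131306/19519 ≈ -6.7271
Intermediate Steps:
w = 7533 (w = -93*(-81) = 7533)
q = 131769 (q = (-363)**2 = 131769)
(J(-463) + q)/(w - 27052) = (-463 + 131769)/(7533 - 27052) = 131306/(-19519) = 131306*(-1/19519) = -131306/19519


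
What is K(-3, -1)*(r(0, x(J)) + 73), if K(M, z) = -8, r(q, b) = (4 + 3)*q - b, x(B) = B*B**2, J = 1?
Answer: -576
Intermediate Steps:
x(B) = B**3
r(q, b) = -b + 7*q (r(q, b) = 7*q - b = -b + 7*q)
K(-3, -1)*(r(0, x(J)) + 73) = -8*((-1*1**3 + 7*0) + 73) = -8*((-1*1 + 0) + 73) = -8*((-1 + 0) + 73) = -8*(-1 + 73) = -8*72 = -576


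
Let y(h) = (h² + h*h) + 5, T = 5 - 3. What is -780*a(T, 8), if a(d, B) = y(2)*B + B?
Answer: -87360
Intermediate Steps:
T = 2
y(h) = 5 + 2*h² (y(h) = (h² + h²) + 5 = 2*h² + 5 = 5 + 2*h²)
a(d, B) = 14*B (a(d, B) = (5 + 2*2²)*B + B = (5 + 2*4)*B + B = (5 + 8)*B + B = 13*B + B = 14*B)
-780*a(T, 8) = -10920*8 = -780*112 = -87360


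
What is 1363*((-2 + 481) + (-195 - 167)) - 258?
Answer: 159213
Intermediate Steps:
1363*((-2 + 481) + (-195 - 167)) - 258 = 1363*(479 - 362) - 258 = 1363*117 - 258 = 159471 - 258 = 159213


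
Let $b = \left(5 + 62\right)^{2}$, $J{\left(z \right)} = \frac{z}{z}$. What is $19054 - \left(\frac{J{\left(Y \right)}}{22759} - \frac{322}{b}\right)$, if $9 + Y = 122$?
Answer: $\frac{1946662111063}{102165151} \approx 19054.0$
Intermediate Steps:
$Y = 113$ ($Y = -9 + 122 = 113$)
$J{\left(z \right)} = 1$
$b = 4489$ ($b = 67^{2} = 4489$)
$19054 - \left(\frac{J{\left(Y \right)}}{22759} - \frac{322}{b}\right) = 19054 - \left(1 \cdot \frac{1}{22759} - \frac{322}{4489}\right) = 19054 - \left(\frac{1}{22759} - \frac{322}{4489}\right) = 19054 - - \frac{7323909}{102165151} = 19054 + \frac{7323909}{102165151} = \frac{1946662111063}{102165151}$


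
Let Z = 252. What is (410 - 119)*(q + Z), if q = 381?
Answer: 184203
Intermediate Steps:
(410 - 119)*(q + Z) = (410 - 119)*(381 + 252) = 291*633 = 184203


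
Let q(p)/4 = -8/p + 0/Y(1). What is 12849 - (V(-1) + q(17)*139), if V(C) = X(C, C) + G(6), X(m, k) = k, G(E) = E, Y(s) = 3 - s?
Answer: 222796/17 ≈ 13106.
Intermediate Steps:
V(C) = 6 + C (V(C) = C + 6 = 6 + C)
q(p) = -32/p (q(p) = 4*(-8/p + 0/(3 - 1*1)) = 4*(-8/p + 0/(3 - 1)) = 4*(-8/p + 0/2) = 4*(-8/p + 0*(½)) = 4*(-8/p + 0) = 4*(-8/p) = -32/p)
12849 - (V(-1) + q(17)*139) = 12849 - ((6 - 1) - 32/17*139) = 12849 - (5 - 32*1/17*139) = 12849 - (5 - 32/17*139) = 12849 - (5 - 4448/17) = 12849 - 1*(-4363/17) = 12849 + 4363/17 = 222796/17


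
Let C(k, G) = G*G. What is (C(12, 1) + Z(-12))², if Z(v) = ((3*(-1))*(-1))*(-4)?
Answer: 121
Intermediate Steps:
C(k, G) = G²
Z(v) = -12 (Z(v) = -3*(-1)*(-4) = 3*(-4) = -12)
(C(12, 1) + Z(-12))² = (1² - 12)² = (1 - 12)² = (-11)² = 121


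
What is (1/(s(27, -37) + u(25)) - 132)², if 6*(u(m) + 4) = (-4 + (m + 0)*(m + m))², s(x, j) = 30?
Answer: 10501402104369801/602697584896 ≈ 17424.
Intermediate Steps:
u(m) = -4 + (-4 + 2*m²)²/6 (u(m) = -4 + (-4 + (m + 0)*(m + m))²/6 = -4 + (-4 + m*(2*m))²/6 = -4 + (-4 + 2*m²)²/6)
(1/(s(27, -37) + u(25)) - 132)² = (1/(30 + (-4 + 2*(-2 + 25²)²/3)) - 132)² = (1/(30 + (-4 + 2*(-2 + 625)²/3)) - 132)² = (1/(30 + (-4 + (⅔)*623²)) - 132)² = (1/(30 + (-4 + (⅔)*388129)) - 132)² = (1/(30 + (-4 + 776258/3)) - 132)² = (1/(30 + 776246/3) - 132)² = (1/(776336/3) - 132)² = (3/776336 - 132)² = (-102476349/776336)² = 10501402104369801/602697584896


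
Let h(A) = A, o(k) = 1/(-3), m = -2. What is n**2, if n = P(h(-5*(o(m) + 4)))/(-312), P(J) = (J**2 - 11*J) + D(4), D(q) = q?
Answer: 1485961/492804 ≈ 3.0153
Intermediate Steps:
o(k) = -1/3
P(J) = 4 + J**2 - 11*J (P(J) = (J**2 - 11*J) + 4 = 4 + J**2 - 11*J)
n = -1219/702 (n = (4 + (-5*(-1/3 + 4))**2 - (-55)*(-1/3 + 4))/(-312) = (4 + (-5*11/3)**2 - (-55)*11/3)*(-1/312) = (4 + (-55/3)**2 - 11*(-55/3))*(-1/312) = (4 + 3025/9 + 605/3)*(-1/312) = (4876/9)*(-1/312) = -1219/702 ≈ -1.7365)
n**2 = (-1219/702)**2 = 1485961/492804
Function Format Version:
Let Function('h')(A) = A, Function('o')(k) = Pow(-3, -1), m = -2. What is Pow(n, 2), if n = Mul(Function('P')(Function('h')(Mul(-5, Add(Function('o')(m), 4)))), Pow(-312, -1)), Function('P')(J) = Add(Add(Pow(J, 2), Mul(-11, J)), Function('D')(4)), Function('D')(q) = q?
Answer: Rational(1485961, 492804) ≈ 3.0153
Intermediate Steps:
Function('o')(k) = Rational(-1, 3)
Function('P')(J) = Add(4, Pow(J, 2), Mul(-11, J)) (Function('P')(J) = Add(Add(Pow(J, 2), Mul(-11, J)), 4) = Add(4, Pow(J, 2), Mul(-11, J)))
n = Rational(-1219, 702) (n = Mul(Add(4, Pow(Mul(-5, Add(Rational(-1, 3), 4)), 2), Mul(-11, Mul(-5, Add(Rational(-1, 3), 4)))), Pow(-312, -1)) = Mul(Add(4, Pow(Mul(-5, Rational(11, 3)), 2), Mul(-11, Mul(-5, Rational(11, 3)))), Rational(-1, 312)) = Mul(Add(4, Pow(Rational(-55, 3), 2), Mul(-11, Rational(-55, 3))), Rational(-1, 312)) = Mul(Add(4, Rational(3025, 9), Rational(605, 3)), Rational(-1, 312)) = Mul(Rational(4876, 9), Rational(-1, 312)) = Rational(-1219, 702) ≈ -1.7365)
Pow(n, 2) = Pow(Rational(-1219, 702), 2) = Rational(1485961, 492804)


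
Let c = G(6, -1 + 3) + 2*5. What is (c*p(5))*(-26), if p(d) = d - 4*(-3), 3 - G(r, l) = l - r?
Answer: -7514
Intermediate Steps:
G(r, l) = 3 + r - l (G(r, l) = 3 - (l - r) = 3 + (r - l) = 3 + r - l)
p(d) = 12 + d (p(d) = d + 12 = 12 + d)
c = 17 (c = (3 + 6 - (-1 + 3)) + 2*5 = (3 + 6 - 1*2) + 10 = (3 + 6 - 2) + 10 = 7 + 10 = 17)
(c*p(5))*(-26) = (17*(12 + 5))*(-26) = (17*17)*(-26) = 289*(-26) = -7514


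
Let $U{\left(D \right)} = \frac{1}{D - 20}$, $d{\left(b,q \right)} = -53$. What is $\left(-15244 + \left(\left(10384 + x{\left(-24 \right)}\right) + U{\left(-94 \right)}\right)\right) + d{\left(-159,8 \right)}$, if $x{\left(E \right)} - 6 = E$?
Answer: $- \frac{562135}{114} \approx -4931.0$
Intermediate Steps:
$x{\left(E \right)} = 6 + E$
$U{\left(D \right)} = \frac{1}{-20 + D}$
$\left(-15244 + \left(\left(10384 + x{\left(-24 \right)}\right) + U{\left(-94 \right)}\right)\right) + d{\left(-159,8 \right)} = \left(-15244 + \left(\left(10384 + \left(6 - 24\right)\right) + \frac{1}{-20 - 94}\right)\right) - 53 = \left(-15244 + \left(\left(10384 - 18\right) + \frac{1}{-114}\right)\right) - 53 = \left(-15244 + \left(10366 - \frac{1}{114}\right)\right) - 53 = \left(-15244 + \frac{1181723}{114}\right) - 53 = - \frac{556093}{114} - 53 = - \frac{562135}{114}$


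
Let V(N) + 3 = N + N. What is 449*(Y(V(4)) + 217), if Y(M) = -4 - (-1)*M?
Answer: 97882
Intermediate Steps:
V(N) = -3 + 2*N (V(N) = -3 + (N + N) = -3 + 2*N)
Y(M) = -4 + M
449*(Y(V(4)) + 217) = 449*((-4 + (-3 + 2*4)) + 217) = 449*((-4 + (-3 + 8)) + 217) = 449*((-4 + 5) + 217) = 449*(1 + 217) = 449*218 = 97882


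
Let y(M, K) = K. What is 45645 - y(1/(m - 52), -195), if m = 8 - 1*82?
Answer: 45840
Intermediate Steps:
m = -74 (m = 8 - 82 = -74)
45645 - y(1/(m - 52), -195) = 45645 - 1*(-195) = 45645 + 195 = 45840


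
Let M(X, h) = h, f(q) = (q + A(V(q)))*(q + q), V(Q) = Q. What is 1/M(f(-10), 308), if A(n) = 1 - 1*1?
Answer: 1/308 ≈ 0.0032468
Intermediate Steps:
A(n) = 0 (A(n) = 1 - 1 = 0)
f(q) = 2*q² (f(q) = (q + 0)*(q + q) = q*(2*q) = 2*q²)
1/M(f(-10), 308) = 1/308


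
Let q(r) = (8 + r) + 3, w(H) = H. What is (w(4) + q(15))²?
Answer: 900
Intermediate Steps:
q(r) = 11 + r
(w(4) + q(15))² = (4 + (11 + 15))² = (4 + 26)² = 30² = 900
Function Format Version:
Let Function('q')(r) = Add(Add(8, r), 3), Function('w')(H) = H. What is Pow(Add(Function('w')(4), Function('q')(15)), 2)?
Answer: 900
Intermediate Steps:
Function('q')(r) = Add(11, r)
Pow(Add(Function('w')(4), Function('q')(15)), 2) = Pow(Add(4, Add(11, 15)), 2) = Pow(Add(4, 26), 2) = Pow(30, 2) = 900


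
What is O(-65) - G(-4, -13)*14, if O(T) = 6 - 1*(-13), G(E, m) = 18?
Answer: -233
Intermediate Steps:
O(T) = 19 (O(T) = 6 + 13 = 19)
O(-65) - G(-4, -13)*14 = 19 - 18*14 = 19 - 1*252 = 19 - 252 = -233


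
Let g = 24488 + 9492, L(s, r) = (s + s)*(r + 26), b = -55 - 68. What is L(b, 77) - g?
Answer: -59318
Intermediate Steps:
b = -123
L(s, r) = 2*s*(26 + r) (L(s, r) = (2*s)*(26 + r) = 2*s*(26 + r))
g = 33980
L(b, 77) - g = 2*(-123)*(26 + 77) - 1*33980 = 2*(-123)*103 - 33980 = -25338 - 33980 = -59318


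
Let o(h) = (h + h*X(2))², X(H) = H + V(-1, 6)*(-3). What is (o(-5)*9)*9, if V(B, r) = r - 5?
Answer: 0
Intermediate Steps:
V(B, r) = -5 + r
X(H) = -3 + H (X(H) = H + (-5 + 6)*(-3) = H + 1*(-3) = H - 3 = -3 + H)
o(h) = 0 (o(h) = (h + h*(-3 + 2))² = (h + h*(-1))² = (h - h)² = 0² = 0)
(o(-5)*9)*9 = (0*9)*9 = 0*9 = 0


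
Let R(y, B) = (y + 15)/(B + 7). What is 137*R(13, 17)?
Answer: 959/6 ≈ 159.83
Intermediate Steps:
R(y, B) = (15 + y)/(7 + B)
137*R(13, 17) = 137*((15 + 13)/(7 + 17)) = 137*(28/24) = 137*((1/24)*28) = 137*(7/6) = 959/6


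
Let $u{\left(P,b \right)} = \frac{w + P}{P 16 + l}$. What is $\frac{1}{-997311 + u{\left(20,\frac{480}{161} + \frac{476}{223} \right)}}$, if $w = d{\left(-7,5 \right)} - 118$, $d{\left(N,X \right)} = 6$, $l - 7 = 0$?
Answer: $- \frac{327}{326120789} \approx -1.0027 \cdot 10^{-6}$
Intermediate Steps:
$l = 7$ ($l = 7 + 0 = 7$)
$w = -112$ ($w = 6 - 118 = -112$)
$u{\left(P,b \right)} = \frac{-112 + P}{7 + 16 P}$ ($u{\left(P,b \right)} = \frac{-112 + P}{P 16 + 7} = \frac{-112 + P}{16 P + 7} = \frac{-112 + P}{7 + 16 P}$)
$\frac{1}{-997311 + u{\left(20,\frac{480}{161} + \frac{476}{223} \right)}} = \frac{1}{-997311 + \frac{-112 + 20}{7 + 16 \cdot 20}} = \frac{1}{-997311 + \frac{1}{7 + 320} \left(-92\right)} = \frac{1}{-997311 + \frac{1}{327} \left(-92\right)} = \frac{1}{-997311 - \frac{92}{327}} = \frac{1}{- \frac{326120789}{327}} = - \frac{327}{326120789}$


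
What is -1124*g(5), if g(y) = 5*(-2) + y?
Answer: 5620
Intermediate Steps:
g(y) = -10 + y
-1124*g(5) = -1124*(-10 + 5) = -1124*(-5) = 5620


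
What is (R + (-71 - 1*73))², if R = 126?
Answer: 324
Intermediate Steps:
(R + (-71 - 1*73))² = (126 + (-71 - 1*73))² = (126 + (-71 - 73))² = (126 - 144)² = (-18)² = 324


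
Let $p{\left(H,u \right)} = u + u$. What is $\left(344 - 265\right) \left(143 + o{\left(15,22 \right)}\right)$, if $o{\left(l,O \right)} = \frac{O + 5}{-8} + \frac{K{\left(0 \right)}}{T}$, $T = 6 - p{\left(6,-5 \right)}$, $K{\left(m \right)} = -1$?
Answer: $\frac{176407}{16} \approx 11025.0$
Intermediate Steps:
$p{\left(H,u \right)} = 2 u$
$T = 16$ ($T = 6 - 2 \left(-5\right) = 6 - -10 = 6 + 10 = 16$)
$o{\left(l,O \right)} = - \frac{11}{16} - \frac{O}{8}$ ($o{\left(l,O \right)} = \frac{O + 5}{-8} - \frac{1}{16} = \left(5 + O\right) \left(- \frac{1}{8}\right) - \frac{1}{16} = \left(- \frac{5}{8} - \frac{O}{8}\right) - \frac{1}{16} = - \frac{11}{16} - \frac{O}{8}$)
$\left(344 - 265\right) \left(143 + o{\left(15,22 \right)}\right) = \left(344 - 265\right) \left(143 - \frac{55}{16}\right) = 79 \left(143 - \frac{55}{16}\right) = 79 \cdot \frac{2233}{16} = \frac{176407}{16}$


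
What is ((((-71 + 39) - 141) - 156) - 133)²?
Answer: 213444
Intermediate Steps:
((((-71 + 39) - 141) - 156) - 133)² = (((-32 - 141) - 156) - 133)² = ((-173 - 156) - 133)² = (-329 - 133)² = (-462)² = 213444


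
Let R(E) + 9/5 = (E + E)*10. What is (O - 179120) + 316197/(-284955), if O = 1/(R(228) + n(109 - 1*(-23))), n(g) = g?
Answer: -398991059490224/2227493235 ≈ -1.7912e+5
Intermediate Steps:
R(E) = -9/5 + 20*E (R(E) = -9/5 + (E + E)*10 = -9/5 + (2*E)*10 = -9/5 + 20*E)
O = 5/23451 (O = 1/((-9/5 + 20*228) + (109 - 1*(-23))) = 1/((-9/5 + 4560) + (109 + 23)) = 1/(22791/5 + 132) = 1/(23451/5) = 5/23451 ≈ 0.00021321)
(O - 179120) + 316197/(-284955) = (5/23451 - 179120) + 316197/(-284955) = -4200543115/23451 + 316197*(-1/284955) = -4200543115/23451 - 105399/94985 = -398991059490224/2227493235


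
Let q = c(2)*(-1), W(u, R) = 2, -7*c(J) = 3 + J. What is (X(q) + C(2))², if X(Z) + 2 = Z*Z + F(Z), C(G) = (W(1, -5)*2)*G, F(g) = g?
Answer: 125316/2401 ≈ 52.193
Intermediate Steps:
c(J) = -3/7 - J/7 (c(J) = -(3 + J)/7 = -3/7 - J/7)
C(G) = 4*G (C(G) = (2*2)*G = 4*G)
q = 5/7 (q = (-3/7 - ⅐*2)*(-1) = (-3/7 - 2/7)*(-1) = -5/7*(-1) = 5/7 ≈ 0.71429)
X(Z) = -2 + Z + Z² (X(Z) = -2 + (Z*Z + Z) = -2 + (Z² + Z) = -2 + (Z + Z²) = -2 + Z + Z²)
(X(q) + C(2))² = ((-2 + 5/7 + (5/7)²) + 4*2)² = ((-2 + 5/7 + 25/49) + 8)² = (-38/49 + 8)² = (354/49)² = 125316/2401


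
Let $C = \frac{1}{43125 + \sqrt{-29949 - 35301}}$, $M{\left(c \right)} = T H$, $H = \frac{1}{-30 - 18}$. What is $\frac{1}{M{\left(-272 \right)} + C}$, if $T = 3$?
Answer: $- \frac{29746254000}{1858451131} + \frac{3840 i \sqrt{290}}{1858451131} \approx -16.006 + 3.5187 \cdot 10^{-5} i$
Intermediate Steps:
$H = - \frac{1}{48}$ ($H = \frac{1}{-48} = - \frac{1}{48} \approx -0.020833$)
$M{\left(c \right)} = - \frac{1}{16}$ ($M{\left(c \right)} = 3 \left(- \frac{1}{48}\right) = - \frac{1}{16}$)
$C = \frac{1}{43125 + 15 i \sqrt{290}}$ ($C = \frac{1}{43125 + \sqrt{-65250}} = \frac{1}{43125 + 15 i \sqrt{290}} \approx 2.3188 \cdot 10^{-5} - 1.373 \cdot 10^{-7} i$)
$\frac{1}{M{\left(-272 \right)} + C} = \frac{1}{- \frac{1}{16} + \left(\frac{115}{4959549} - \frac{i \sqrt{290}}{123988725}\right)} = \frac{1}{- \frac{4957709}{79352784} - \frac{i \sqrt{290}}{123988725}}$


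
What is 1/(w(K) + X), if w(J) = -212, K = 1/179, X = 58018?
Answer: 1/57806 ≈ 1.7299e-5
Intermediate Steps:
K = 1/179 (K = 1*(1/179) = 1/179 ≈ 0.0055866)
1/(w(K) + X) = 1/(-212 + 58018) = 1/57806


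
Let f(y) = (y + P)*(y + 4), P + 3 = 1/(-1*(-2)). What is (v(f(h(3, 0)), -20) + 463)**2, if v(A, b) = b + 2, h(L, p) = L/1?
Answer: 198025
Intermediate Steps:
P = -5/2 (P = -3 + 1/(-1*(-2)) = -3 + 1/2 = -5/2 ≈ -2.5000)
h(L, p) = L (h(L, p) = L*1 = L)
f(y) = (4 + y)*(-5/2 + y) (f(y) = (y - 5/2)*(y + 4) = (-5/2 + y)*(4 + y) = (4 + y)*(-5/2 + y))
v(A, b) = 2 + b
(v(f(h(3, 0)), -20) + 463)**2 = ((2 - 20) + 463)**2 = (-18 + 463)**2 = 445**2 = 198025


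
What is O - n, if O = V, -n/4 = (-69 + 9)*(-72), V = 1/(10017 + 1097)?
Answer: 192049921/11114 ≈ 17280.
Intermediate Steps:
V = 1/11114 ≈ 8.9977e-5
n = -17280 (n = -4*(-69 + 9)*(-72) = -(-240)*(-72) = -4*4320 = -17280)
O = 1/11114 ≈ 8.9977e-5
O - n = 1/11114 - 1*(-17280) = 1/11114 + 17280 = 192049921/11114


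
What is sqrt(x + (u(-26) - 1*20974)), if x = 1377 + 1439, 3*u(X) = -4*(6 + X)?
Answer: I*sqrt(163182)/3 ≈ 134.65*I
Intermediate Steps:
u(X) = -8 - 4*X/3 (u(X) = (-4*(6 + X))/3 = (-24 - 4*X)/3 = -8 - 4*X/3)
x = 2816
sqrt(x + (u(-26) - 1*20974)) = sqrt(2816 + ((-8 - 4/3*(-26)) - 1*20974)) = sqrt(2816 + ((-8 + 104/3) - 20974)) = sqrt(2816 + (80/3 - 20974)) = sqrt(2816 - 62842/3) = sqrt(-54394/3) = I*sqrt(163182)/3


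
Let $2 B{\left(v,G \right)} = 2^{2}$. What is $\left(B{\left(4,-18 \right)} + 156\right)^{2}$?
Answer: $24964$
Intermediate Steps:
$B{\left(v,G \right)} = 2$ ($B{\left(v,G \right)} = \frac{2^{2}}{2} = \frac{1}{2} \cdot 4 = 2$)
$\left(B{\left(4,-18 \right)} + 156\right)^{2} = \left(2 + 156\right)^{2} = 158^{2} = 24964$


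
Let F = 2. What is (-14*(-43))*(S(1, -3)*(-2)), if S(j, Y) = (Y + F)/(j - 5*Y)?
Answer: 301/4 ≈ 75.250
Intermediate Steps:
S(j, Y) = (2 + Y)/(j - 5*Y) (S(j, Y) = (Y + 2)/(j - 5*Y) = (2 + Y)/(j - 5*Y))
(-14*(-43))*(S(1, -3)*(-2)) = (-14*(-43))*(((2 - 3)/(1 - 5*(-3)))*(-2)) = 602*((-1/(1 + 15))*(-2)) = 602*((-1/16)*(-2)) = 602*(((1/16)*(-1))*(-2)) = 602*(-1/16*(-2)) = 602*(⅛) = 301/4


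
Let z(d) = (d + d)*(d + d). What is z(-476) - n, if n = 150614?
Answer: 755690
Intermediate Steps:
z(d) = 4*d² (z(d) = (2*d)*(2*d) = 4*d²)
z(-476) - n = 4*(-476)² - 1*150614 = 4*226576 - 150614 = 906304 - 150614 = 755690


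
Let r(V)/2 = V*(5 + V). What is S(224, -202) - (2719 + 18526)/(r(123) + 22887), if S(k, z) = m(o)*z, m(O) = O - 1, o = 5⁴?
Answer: -1370776249/10875 ≈ -1.2605e+5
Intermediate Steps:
o = 625
m(O) = -1 + O
S(k, z) = 624*z (S(k, z) = (-1 + 625)*z = 624*z)
r(V) = 2*V*(5 + V) (r(V) = 2*(V*(5 + V)) = 2*V*(5 + V))
S(224, -202) - (2719 + 18526)/(r(123) + 22887) = 624*(-202) - (2719 + 18526)/(2*123*(5 + 123) + 22887) = -126048 - 21245/(2*123*128 + 22887) = -126048 - 21245/(31488 + 22887) = -126048 - 21245/54375 = -126048 - 1*4249/10875 = -126048 - 4249/10875 = -1370776249/10875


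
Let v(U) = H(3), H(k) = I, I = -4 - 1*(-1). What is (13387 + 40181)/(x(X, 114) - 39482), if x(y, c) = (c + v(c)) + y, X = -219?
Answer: -26784/19795 ≈ -1.3531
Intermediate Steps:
I = -3 (I = -4 + 1 = -3)
H(k) = -3
v(U) = -3
x(y, c) = -3 + c + y (x(y, c) = (c - 3) + y = (-3 + c) + y = -3 + c + y)
(13387 + 40181)/(x(X, 114) - 39482) = (13387 + 40181)/((-3 + 114 - 219) - 39482) = 53568/(-108 - 39482) = 53568/(-39590) = 53568*(-1/39590) = -26784/19795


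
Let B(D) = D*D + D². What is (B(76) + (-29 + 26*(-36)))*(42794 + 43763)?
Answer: 916378959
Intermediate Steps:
B(D) = 2*D² (B(D) = D² + D² = 2*D²)
(B(76) + (-29 + 26*(-36)))*(42794 + 43763) = (2*76² + (-29 + 26*(-36)))*(42794 + 43763) = (2*5776 + (-29 - 936))*86557 = (11552 - 965)*86557 = 10587*86557 = 916378959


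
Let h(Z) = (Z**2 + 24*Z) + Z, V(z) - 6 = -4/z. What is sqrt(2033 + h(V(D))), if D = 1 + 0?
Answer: sqrt(2087) ≈ 45.684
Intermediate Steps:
D = 1
V(z) = 6 - 4/z
h(Z) = Z**2 + 25*Z
sqrt(2033 + h(V(D))) = sqrt(2033 + (6 - 4/1)*(25 + (6 - 4/1))) = sqrt(2033 + (6 - 4*1)*(25 + (6 - 4*1))) = sqrt(2033 + (6 - 4)*(25 + (6 - 4))) = sqrt(2033 + 2*(25 + 2)) = sqrt(2033 + 2*27) = sqrt(2033 + 54) = sqrt(2087)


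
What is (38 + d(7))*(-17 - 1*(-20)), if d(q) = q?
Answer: 135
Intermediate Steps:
(38 + d(7))*(-17 - 1*(-20)) = (38 + 7)*(-17 - 1*(-20)) = 45*(-17 + 20) = 45*3 = 135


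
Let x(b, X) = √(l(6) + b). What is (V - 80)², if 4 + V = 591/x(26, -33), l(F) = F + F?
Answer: 617409/38 - 49644*√38/19 ≈ 140.96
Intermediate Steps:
l(F) = 2*F
x(b, X) = √(12 + b) (x(b, X) = √(2*6 + b) = √(12 + b))
V = -4 + 591*√38/38 (V = -4 + 591/(√(12 + 26)) = -4 + 591/(√38) = -4 + 591*(√38/38) = -4 + 591*√38/38 ≈ 91.873)
(V - 80)² = ((-4 + 591*√38/38) - 80)² = (-84 + 591*√38/38)²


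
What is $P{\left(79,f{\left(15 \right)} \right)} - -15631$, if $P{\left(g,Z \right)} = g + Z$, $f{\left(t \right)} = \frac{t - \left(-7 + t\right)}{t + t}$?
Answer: $\frac{471307}{30} \approx 15710.0$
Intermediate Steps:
$f{\left(t \right)} = \frac{7}{2 t}$
$P{\left(g,Z \right)} = Z + g$
$P{\left(79,f{\left(15 \right)} \right)} - -15631 = \left(\frac{7}{2 \cdot 15} + 79\right) - -15631 = \left(\frac{7}{2} \cdot \frac{1}{15} + 79\right) + 15631 = \left(\frac{7}{30} + 79\right) + 15631 = \frac{2377}{30} + 15631 = \frac{471307}{30}$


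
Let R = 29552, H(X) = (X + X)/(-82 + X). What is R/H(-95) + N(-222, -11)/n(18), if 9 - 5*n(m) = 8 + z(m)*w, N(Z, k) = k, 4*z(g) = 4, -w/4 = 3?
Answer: 33994351/1235 ≈ 27526.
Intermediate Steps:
w = -12 (w = -4*3 = -12)
z(g) = 1 (z(g) = (¼)*4 = 1)
H(X) = 2*X/(-82 + X) (H(X) = (2*X)/(-82 + X) = 2*X/(-82 + X))
n(m) = 13/5 (n(m) = 9/5 - (8 + 1*(-12))/5 = 9/5 - (8 - 12)/5 = 9/5 - ⅕*(-4) = 9/5 + ⅘ = 13/5)
R/H(-95) + N(-222, -11)/n(18) = 29552/((2*(-95)/(-82 - 95))) - 11/13/5 = 29552/((2*(-95)/(-177))) - 11*5/13 = 29552/((2*(-95)*(-1/177))) - 55/13 = 29552/(190/177) - 55/13 = 29552*(177/190) - 55/13 = 2615352/95 - 55/13 = 33994351/1235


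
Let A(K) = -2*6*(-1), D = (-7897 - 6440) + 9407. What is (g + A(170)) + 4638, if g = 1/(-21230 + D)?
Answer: 121643999/26160 ≈ 4650.0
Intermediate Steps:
D = -4930 (D = -14337 + 9407 = -4930)
A(K) = 12 (A(K) = -12*(-1) = 12)
g = -1/26160 (g = 1/(-21230 - 4930) = 1/(-26160) = -1/26160 ≈ -3.8226e-5)
(g + A(170)) + 4638 = (-1/26160 + 12) + 4638 = 313919/26160 + 4638 = 121643999/26160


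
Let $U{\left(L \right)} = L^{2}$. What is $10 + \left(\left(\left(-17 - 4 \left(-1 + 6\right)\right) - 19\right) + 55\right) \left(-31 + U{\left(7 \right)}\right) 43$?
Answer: $-764$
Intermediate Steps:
$10 + \left(\left(\left(-17 - 4 \left(-1 + 6\right)\right) - 19\right) + 55\right) \left(-31 + U{\left(7 \right)}\right) 43 = 10 + \left(\left(\left(-17 - 4 \left(-1 + 6\right)\right) - 19\right) + 55\right) \left(-31 + 7^{2}\right) 43 = 10 + \left(\left(\left(-17 - 20\right) - 19\right) + 55\right) \left(-31 + 49\right) 43 = 10 + \left(\left(\left(-17 - 20\right) - 19\right) + 55\right) 18 \cdot 43 = 10 + \left(\left(-37 - 19\right) + 55\right) 18 \cdot 43 = 10 + \left(-56 + 55\right) 18 \cdot 43 = 10 + \left(-1\right) 18 \cdot 43 = 10 - 774 = -764$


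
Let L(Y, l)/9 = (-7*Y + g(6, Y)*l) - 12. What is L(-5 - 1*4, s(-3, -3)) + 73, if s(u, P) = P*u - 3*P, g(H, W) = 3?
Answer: 1018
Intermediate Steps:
s(u, P) = -3*P + P*u
L(Y, l) = -108 - 63*Y + 27*l (L(Y, l) = 9*((-7*Y + 3*l) - 12) = 9*(-12 - 7*Y + 3*l) = -108 - 63*Y + 27*l)
L(-5 - 1*4, s(-3, -3)) + 73 = (-108 - 63*(-5 - 1*4) + 27*(-3*(-3 - 3))) + 73 = (-108 - 63*(-5 - 4) + 27*(-3*(-6))) + 73 = (-108 - 63*(-9) + 27*18) + 73 = (-108 + 567 + 486) + 73 = 945 + 73 = 1018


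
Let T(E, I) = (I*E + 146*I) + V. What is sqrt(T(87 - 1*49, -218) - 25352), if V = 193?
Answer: I*sqrt(65271) ≈ 255.48*I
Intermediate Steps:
T(E, I) = 193 + 146*I + E*I (T(E, I) = (I*E + 146*I) + 193 = (E*I + 146*I) + 193 = (146*I + E*I) + 193 = 193 + 146*I + E*I)
sqrt(T(87 - 1*49, -218) - 25352) = sqrt((193 + 146*(-218) + (87 - 1*49)*(-218)) - 25352) = sqrt((193 - 31828 + (87 - 49)*(-218)) - 25352) = sqrt((193 - 31828 + 38*(-218)) - 25352) = sqrt((193 - 31828 - 8284) - 25352) = sqrt(-39919 - 25352) = sqrt(-65271) = I*sqrt(65271)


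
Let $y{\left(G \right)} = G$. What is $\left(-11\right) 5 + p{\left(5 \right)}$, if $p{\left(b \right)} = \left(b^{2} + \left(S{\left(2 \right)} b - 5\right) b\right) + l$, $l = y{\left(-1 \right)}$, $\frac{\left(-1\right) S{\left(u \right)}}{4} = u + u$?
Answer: $-456$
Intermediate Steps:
$S{\left(u \right)} = - 8 u$ ($S{\left(u \right)} = - 4 \left(u + u\right) = - 4 \cdot 2 u = - 8 u$)
$l = -1$
$p{\left(b \right)} = -1 + b^{2} + b \left(-5 - 16 b\right)$ ($p{\left(b \right)} = \left(b^{2} + \left(\left(-8\right) 2 b - 5\right) b\right) - 1 = \left(b^{2} + \left(- 16 b - 5\right) b\right) - 1 = \left(b^{2} + \left(-5 - 16 b\right) b\right) - 1 = \left(b^{2} + b \left(-5 - 16 b\right)\right) - 1 = -1 + b^{2} + b \left(-5 - 16 b\right)$)
$\left(-11\right) 5 + p{\left(5 \right)} = \left(-11\right) 5 - \left(26 + 375\right) = -55 - 401 = -456$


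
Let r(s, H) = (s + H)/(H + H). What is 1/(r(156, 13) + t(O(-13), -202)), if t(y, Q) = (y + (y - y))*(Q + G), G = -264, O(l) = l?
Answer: 2/12129 ≈ 0.00016489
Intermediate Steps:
r(s, H) = (H + s)/(2*H) (r(s, H) = (H + s)/((2*H)) = (H + s)*(1/(2*H)) = (H + s)/(2*H))
t(y, Q) = y*(-264 + Q) (t(y, Q) = (y + (y - y))*(Q - 264) = (y + 0)*(-264 + Q) = y*(-264 + Q))
1/(r(156, 13) + t(O(-13), -202)) = 1/((1/2)*(13 + 156)/13 - 13*(-264 - 202)) = 1/((1/2)*(1/13)*169 - 13*(-466)) = 1/(13/2 + 6058) = 1/(12129/2) = 2/12129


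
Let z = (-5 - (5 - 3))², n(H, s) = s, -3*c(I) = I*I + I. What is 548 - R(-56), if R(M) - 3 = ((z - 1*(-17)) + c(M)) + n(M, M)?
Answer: 4685/3 ≈ 1561.7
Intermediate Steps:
c(I) = -I/3 - I²/3 (c(I) = -(I*I + I)/3 = -(I² + I)/3 = -(I + I²)/3 = -I/3 - I²/3)
z = 49 (z = (-5 - 1*2)² = (-5 - 2)² = (-7)² = 49)
R(M) = 69 + M - M*(1 + M)/3 (R(M) = 3 + (((49 - 1*(-17)) - M*(1 + M)/3) + M) = 3 + (((49 + 17) - M*(1 + M)/3) + M) = 3 + ((66 - M*(1 + M)/3) + M) = 3 + (66 + M - M*(1 + M)/3) = 69 + M - M*(1 + M)/3)
548 - R(-56) = 548 - (69 - ⅓*(-56)² + (⅔)*(-56)) = 548 - (69 - ⅓*3136 - 112/3) = 548 - (69 - 3136/3 - 112/3) = 548 - 1*(-3041/3) = 548 + 3041/3 = 4685/3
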